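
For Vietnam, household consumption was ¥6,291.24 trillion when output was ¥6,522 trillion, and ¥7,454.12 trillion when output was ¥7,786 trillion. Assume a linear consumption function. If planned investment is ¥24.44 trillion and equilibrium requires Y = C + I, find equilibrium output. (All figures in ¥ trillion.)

MPC = (7454.12 − 6291.24)/(7786 − 6522) = 1162.88/1264 = 0.92
a = 6291.24 − 0.92(6522) = 291
Equilibrium: Y = 291 + 0.92Y + 24.44
0.08Y = 315.44, so Y = 315.44/0.08 = 3943

Y = 3943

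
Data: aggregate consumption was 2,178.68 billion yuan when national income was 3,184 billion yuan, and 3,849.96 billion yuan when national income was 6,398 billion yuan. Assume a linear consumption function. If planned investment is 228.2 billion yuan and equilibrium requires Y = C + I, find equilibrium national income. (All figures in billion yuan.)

MPC = (3849.96 − 2178.68)/(6398 − 3184) = 1671.28/3214 = 0.52
a = 2178.68 − 0.52(3184) = 523
Equilibrium: Y = 523 + 0.52Y + 228.2
0.48Y = 751.2, so Y = 751.2/0.48 = 1565

Y = 1565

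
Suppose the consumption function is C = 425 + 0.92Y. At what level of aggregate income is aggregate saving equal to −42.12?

Y = 4786

S = Y − C = -425 + 0.08Y
-425 + 0.08Y = -42.12, so 0.08Y = 382.88 and Y = 4786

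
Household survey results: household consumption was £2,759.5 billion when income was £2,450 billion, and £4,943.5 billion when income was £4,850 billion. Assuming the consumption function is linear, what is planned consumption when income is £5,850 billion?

MPC = (4943.5 − 2759.5)/(4850 − 2450) = 2184/2400 = 0.91
a = 2759.5 − 0.91(2450) = 2759.5 − 2229.5 = 530
C = 530 + 0.91(5850) = 530 + 5323.5 = 5853.5

C = 5853.5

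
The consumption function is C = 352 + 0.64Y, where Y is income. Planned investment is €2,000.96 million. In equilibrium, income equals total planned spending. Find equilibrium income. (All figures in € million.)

Y = 6536

Y = C + I = 352 + 0.64Y + 2000.96
Y − 0.64Y = 2352.96
0.36Y = 2352.96, so Y = 2352.96/0.36 = 6536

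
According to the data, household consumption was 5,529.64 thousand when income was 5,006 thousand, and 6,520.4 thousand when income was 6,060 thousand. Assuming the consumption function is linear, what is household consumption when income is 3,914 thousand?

C = 4503.16

MPC = (6520.4 − 5529.64)/(6060 − 5006) = 990.76/1054 = 0.94
a = 5529.64 − 0.94(5006) = 5529.64 − 4705.64 = 824
C = 824 + 0.94(3914) = 824 + 3679.16 = 4503.16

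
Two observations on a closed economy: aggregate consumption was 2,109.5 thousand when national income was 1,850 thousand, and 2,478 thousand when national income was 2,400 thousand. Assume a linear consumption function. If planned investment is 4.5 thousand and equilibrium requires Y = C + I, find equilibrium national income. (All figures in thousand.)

Y = 2650

MPC = (2478 − 2109.5)/(2400 − 1850) = 368.5/550 = 0.67
a = 2109.5 − 0.67(1850) = 870
Equilibrium: Y = 870 + 0.67Y + 4.5
0.33Y = 874.5, so Y = 874.5/0.33 = 2650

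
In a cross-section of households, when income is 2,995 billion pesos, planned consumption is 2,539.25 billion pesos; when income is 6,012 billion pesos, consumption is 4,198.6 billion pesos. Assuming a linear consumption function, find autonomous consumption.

MPC = ΔC/ΔY = (4198.6 − 2539.25)/(6012 − 2995) = 1659.35/3017 = 0.55
a = C − MPC·Y = 2539.25 − 0.55(2995) = 2539.25 − 1647.25 = 892

a = 892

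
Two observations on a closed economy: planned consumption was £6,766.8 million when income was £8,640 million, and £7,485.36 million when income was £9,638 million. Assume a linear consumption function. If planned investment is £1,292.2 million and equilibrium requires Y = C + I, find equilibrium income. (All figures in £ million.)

Y = 6565

MPC = (7485.36 − 6766.8)/(9638 − 8640) = 718.56/998 = 0.72
a = 6766.8 − 0.72(8640) = 546
Equilibrium: Y = 546 + 0.72Y + 1292.2
0.28Y = 1838.2, so Y = 1838.2/0.28 = 6565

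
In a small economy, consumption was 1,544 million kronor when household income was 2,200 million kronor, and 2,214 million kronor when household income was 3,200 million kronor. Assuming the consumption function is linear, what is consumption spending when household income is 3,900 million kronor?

C = 2683

MPC = (2214 − 1544)/(3200 − 2200) = 670/1000 = 0.67
a = 1544 − 0.67(2200) = 1544 − 1474 = 70
C = 70 + 0.67(3900) = 70 + 2613 = 2683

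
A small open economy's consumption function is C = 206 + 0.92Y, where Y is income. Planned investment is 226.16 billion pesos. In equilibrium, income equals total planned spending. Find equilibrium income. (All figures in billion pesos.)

Y = 5402

Y = C + I = 206 + 0.92Y + 226.16
Y − 0.92Y = 432.16
0.08Y = 432.16, so Y = 432.16/0.08 = 5402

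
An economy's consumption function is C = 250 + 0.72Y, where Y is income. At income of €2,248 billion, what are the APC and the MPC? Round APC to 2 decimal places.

APC = 0.83; MPC = 0.72

MPC = 0.72 (the slope of the consumption function)
C = 250 + 0.72(2248) = 1868.56, so APC = 1868.56/2248 = 0.83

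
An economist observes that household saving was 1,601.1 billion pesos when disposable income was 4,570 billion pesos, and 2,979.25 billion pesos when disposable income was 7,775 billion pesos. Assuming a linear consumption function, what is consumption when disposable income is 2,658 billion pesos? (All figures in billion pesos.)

MPS = ΔS/ΔY = (2979.25 − 1601.1)/(7775 − 4570) = 1378.15/3205 = 0.43
MPC = 1 − MPS = 0.57
Autonomous saving = 1601.1 − 0.43(4570) = -364, so a = 364
C = 364 + 0.57(2658) = 364 + 1515.06 = 1879.06

C = 1879.06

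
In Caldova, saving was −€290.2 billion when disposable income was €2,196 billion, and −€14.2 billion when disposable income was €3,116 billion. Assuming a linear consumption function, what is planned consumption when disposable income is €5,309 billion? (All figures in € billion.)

C = 4665.3

MPS = ΔS/ΔY = (-14.2 − (-290.2))/(3116 − 2196) = 276/920 = 0.3
MPC = 1 − MPS = 0.7
Autonomous saving = -290.2 − 0.3(2196) = -949, so a = 949
C = 949 + 0.7(5309) = 949 + 3716.3 = 4665.3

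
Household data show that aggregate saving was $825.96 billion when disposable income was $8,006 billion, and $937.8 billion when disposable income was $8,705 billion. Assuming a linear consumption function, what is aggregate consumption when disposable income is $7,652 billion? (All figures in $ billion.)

C = 6882.68

MPS = ΔS/ΔY = (937.8 − 825.96)/(8705 − 8006) = 111.84/699 = 0.16
MPC = 1 − MPS = 0.84
Autonomous saving = 825.96 − 0.16(8006) = -455, so a = 455
C = 455 + 0.84(7652) = 455 + 6427.68 = 6882.68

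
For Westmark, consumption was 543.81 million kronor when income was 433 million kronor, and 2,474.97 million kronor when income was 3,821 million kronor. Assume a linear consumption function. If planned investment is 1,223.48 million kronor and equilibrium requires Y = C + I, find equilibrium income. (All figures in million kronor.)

MPC = (2474.97 − 543.81)/(3821 − 433) = 1931.16/3388 = 0.57
a = 543.81 − 0.57(433) = 297
Equilibrium: Y = 297 + 0.57Y + 1223.48
0.43Y = 1520.48, so Y = 1520.48/0.43 = 3536

Y = 3536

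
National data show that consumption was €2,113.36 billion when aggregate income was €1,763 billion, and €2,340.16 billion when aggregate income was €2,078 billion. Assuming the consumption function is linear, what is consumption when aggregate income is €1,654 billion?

MPC = (2340.16 − 2113.36)/(2078 − 1763) = 226.8/315 = 0.72
a = 2113.36 − 0.72(1763) = 2113.36 − 1269.36 = 844
C = 844 + 0.72(1654) = 844 + 1190.88 = 2034.88

C = 2034.88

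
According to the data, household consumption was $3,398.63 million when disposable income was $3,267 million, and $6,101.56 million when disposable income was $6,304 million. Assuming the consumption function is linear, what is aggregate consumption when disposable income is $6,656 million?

C = 6414.84

MPC = (6101.56 − 3398.63)/(6304 − 3267) = 2702.93/3037 = 0.89
a = 3398.63 − 0.89(3267) = 3398.63 − 2907.63 = 491
C = 491 + 0.89(6656) = 491 + 5923.84 = 6414.84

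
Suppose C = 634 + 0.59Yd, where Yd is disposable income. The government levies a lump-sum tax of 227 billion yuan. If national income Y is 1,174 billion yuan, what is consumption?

C = 1192.73

Yd = Y − T = 1174 − 227 = 947
C = 634 + 0.59(947) = 634 + 558.73 = 1192.73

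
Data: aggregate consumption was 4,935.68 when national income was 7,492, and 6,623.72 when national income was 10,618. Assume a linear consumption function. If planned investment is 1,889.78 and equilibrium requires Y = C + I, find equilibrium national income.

Y = 6043

MPC = (6623.72 − 4935.68)/(10618 − 7492) = 1688.04/3126 = 0.54
a = 4935.68 − 0.54(7492) = 890
Equilibrium: Y = 890 + 0.54Y + 1889.78
0.46Y = 2779.78, so Y = 2779.78/0.46 = 6043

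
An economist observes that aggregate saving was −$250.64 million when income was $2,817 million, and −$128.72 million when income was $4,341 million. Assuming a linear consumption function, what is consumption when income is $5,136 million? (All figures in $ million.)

C = 5201.12

MPS = ΔS/ΔY = (-128.72 − (-250.64))/(4341 − 2817) = 121.92/1524 = 0.08
MPC = 1 − MPS = 0.92
Autonomous saving = -250.64 − 0.08(2817) = -476, so a = 476
C = 476 + 0.92(5136) = 476 + 4725.12 = 5201.12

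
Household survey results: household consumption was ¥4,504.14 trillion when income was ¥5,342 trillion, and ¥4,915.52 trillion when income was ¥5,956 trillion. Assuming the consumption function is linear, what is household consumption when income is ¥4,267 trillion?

C = 3783.89

MPC = (4915.52 − 4504.14)/(5956 − 5342) = 411.38/614 = 0.67
a = 4504.14 − 0.67(5342) = 4504.14 − 3579.14 = 925
C = 925 + 0.67(4267) = 925 + 2858.89 = 3783.89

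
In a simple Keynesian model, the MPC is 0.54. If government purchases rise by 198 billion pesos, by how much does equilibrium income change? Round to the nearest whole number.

ΔY ≈ 430

The multiplier is 1/(1 − MPC) = 1/0.46.
ΔY = 198/0.46 = 430.43 ≈ 430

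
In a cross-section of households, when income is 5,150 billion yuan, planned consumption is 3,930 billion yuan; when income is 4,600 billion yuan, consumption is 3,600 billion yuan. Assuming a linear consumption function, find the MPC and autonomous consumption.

MPC = ΔC/ΔY = (3930 − 3600)/(5150 − 4600) = 330/550 = 0.6
a = C − MPC·Y = 3600 − 0.6(4600) = 3600 − 2760 = 840

MPC = 0.6; a = 840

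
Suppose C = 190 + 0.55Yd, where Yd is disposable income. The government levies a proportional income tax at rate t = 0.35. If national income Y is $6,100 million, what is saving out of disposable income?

Yd = (1 − 0.35)(6100) = 0.65(6100) = 3965
C = 190 + 0.55(3965) = 190 + 2180.75 = 2370.75
S = Yd − C = 3965 − 2370.75 = 1594.25

S = 1594.25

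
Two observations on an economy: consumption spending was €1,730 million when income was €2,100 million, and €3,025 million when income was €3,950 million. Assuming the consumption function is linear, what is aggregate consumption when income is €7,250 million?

C = 5335

MPC = (3025 − 1730)/(3950 − 2100) = 1295/1850 = 0.7
a = 1730 − 0.7(2100) = 1730 − 1470 = 260
C = 260 + 0.7(7250) = 260 + 5075 = 5335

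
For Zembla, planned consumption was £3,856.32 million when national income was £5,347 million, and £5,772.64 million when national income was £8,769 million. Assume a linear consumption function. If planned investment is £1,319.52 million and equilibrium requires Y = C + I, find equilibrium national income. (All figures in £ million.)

MPC = (5772.64 − 3856.32)/(8769 − 5347) = 1916.32/3422 = 0.56
a = 3856.32 − 0.56(5347) = 862
Equilibrium: Y = 862 + 0.56Y + 1319.52
0.44Y = 2181.52, so Y = 2181.52/0.44 = 4958

Y = 4958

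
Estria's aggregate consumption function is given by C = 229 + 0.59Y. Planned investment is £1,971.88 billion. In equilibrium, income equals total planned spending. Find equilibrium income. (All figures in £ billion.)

Y = 5368

Y = C + I = 229 + 0.59Y + 1971.88
Y − 0.59Y = 2200.88
0.41Y = 2200.88, so Y = 2200.88/0.41 = 5368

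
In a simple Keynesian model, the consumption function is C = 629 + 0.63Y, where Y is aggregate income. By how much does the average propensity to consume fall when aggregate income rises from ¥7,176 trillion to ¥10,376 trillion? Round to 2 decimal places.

ΔAPC = 0.03

At Y = 7176: C = 629 + 0.63(7176) = 5149.88, APC = 5149.88/7176 = 0.718
At Y = 10376: C = 7165.88, APC = 7165.88/10376 = 0.691
Fall in APC = 0.718 − 0.691 = 0.027 ≈ 0.03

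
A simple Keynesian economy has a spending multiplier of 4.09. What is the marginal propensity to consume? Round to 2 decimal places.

k = 1/(1 − MPC), so 1 − MPC = 1/k = 1/4.09 = 0.2445
MPC = 1 − 0.2445 = 0.76

MPC = 0.76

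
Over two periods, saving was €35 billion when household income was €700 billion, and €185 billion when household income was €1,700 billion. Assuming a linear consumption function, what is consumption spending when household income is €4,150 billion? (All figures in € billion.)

C = 3597.5

MPS = ΔS/ΔY = (185 − 35)/(1700 − 700) = 150/1000 = 0.15
MPC = 1 − MPS = 0.85
Autonomous saving = 35 − 0.15(700) = -70, so a = 70
C = 70 + 0.85(4150) = 70 + 3527.5 = 3597.5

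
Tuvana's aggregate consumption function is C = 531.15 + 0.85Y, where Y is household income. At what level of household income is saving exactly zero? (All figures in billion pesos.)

At break-even, C = Y: 531.15 + 0.85Y = Y
0.15Y = 531.15, so Y = 531.15/0.15 = 3541

Y = 3541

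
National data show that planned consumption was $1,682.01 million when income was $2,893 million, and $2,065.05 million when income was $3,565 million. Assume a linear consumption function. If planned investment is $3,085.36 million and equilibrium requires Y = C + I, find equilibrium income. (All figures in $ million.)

Y = 7252

MPC = (2065.05 − 1682.01)/(3565 − 2893) = 383.04/672 = 0.57
a = 1682.01 − 0.57(2893) = 33
Equilibrium: Y = 33 + 0.57Y + 3085.36
0.43Y = 3118.36, so Y = 3118.36/0.43 = 7252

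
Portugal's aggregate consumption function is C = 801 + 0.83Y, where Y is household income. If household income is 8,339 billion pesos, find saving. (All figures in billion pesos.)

S = 616.63

C = 801 + 0.83(8339) = 801 + 6921.37 = 7722.37
S = Y − C = 8339 − 7722.37 = 616.63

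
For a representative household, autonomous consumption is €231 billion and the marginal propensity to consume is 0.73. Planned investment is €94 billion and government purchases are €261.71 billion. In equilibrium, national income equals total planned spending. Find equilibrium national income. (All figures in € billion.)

Y = C + I + G = 231 + 0.73Y + 94 + 261.71
Y − 0.73Y = 586.71
0.27Y = 586.71, so Y = 586.71/0.27 = 2173

Y = 2173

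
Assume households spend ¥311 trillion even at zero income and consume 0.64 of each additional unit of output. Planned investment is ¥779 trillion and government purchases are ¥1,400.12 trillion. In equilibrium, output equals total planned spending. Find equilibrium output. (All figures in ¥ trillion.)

Y = 6917

Y = C + I + G = 311 + 0.64Y + 779 + 1400.12
Y − 0.64Y = 2490.12
0.36Y = 2490.12, so Y = 2490.12/0.36 = 6917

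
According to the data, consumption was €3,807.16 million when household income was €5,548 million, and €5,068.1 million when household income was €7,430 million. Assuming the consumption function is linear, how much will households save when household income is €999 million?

S = 239.67

MPC = (5068.1 − 3807.16)/(7430 − 5548) = 1260.94/1882 = 0.67
a = 3807.16 − 0.67(5548) = 3807.16 − 3717.16 = 90
C = 90 + 0.67(999) = 759.33
S = 999 − 759.33 = 239.67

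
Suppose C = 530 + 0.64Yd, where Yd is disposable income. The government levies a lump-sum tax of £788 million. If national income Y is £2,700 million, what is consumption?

Yd = Y − T = 2700 − 788 = 1912
C = 530 + 0.64(1912) = 530 + 1223.68 = 1753.68

C = 1753.68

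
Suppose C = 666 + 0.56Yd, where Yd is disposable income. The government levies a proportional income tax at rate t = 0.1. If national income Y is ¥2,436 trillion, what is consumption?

C = 1893.744

Yd = (1 − 0.1)(2436) = 0.9(2436) = 2192.4
C = 666 + 0.56(2192.4) = 666 + 1227.744 = 1893.744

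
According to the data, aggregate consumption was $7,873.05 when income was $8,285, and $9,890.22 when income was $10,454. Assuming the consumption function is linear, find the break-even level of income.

Y = 2400

MPC = (9890.22 − 7873.05)/(10454 − 8285) = 2017.17/2169 = 0.93
a = 7873.05 − 0.93(8285) = 7873.05 − 7705.05 = 168
Break-even: Y = a/(1−MPC) = 168/0.07 = 2400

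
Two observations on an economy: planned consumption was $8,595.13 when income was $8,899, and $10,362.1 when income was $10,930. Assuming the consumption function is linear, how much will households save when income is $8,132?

MPC = (10362.1 − 8595.13)/(10930 − 8899) = 1766.97/2031 = 0.87
a = 8595.13 − 0.87(8899) = 8595.13 − 7742.13 = 853
C = 853 + 0.87(8132) = 7927.84
S = 8132 − 7927.84 = 204.16

S = 204.16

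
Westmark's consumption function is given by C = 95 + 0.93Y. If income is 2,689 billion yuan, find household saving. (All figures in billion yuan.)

S = 93.23

C = 95 + 0.93(2689) = 95 + 2500.77 = 2595.77
S = Y − C = 2689 − 2595.77 = 93.23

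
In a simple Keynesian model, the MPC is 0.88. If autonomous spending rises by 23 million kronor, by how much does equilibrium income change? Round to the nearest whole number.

The multiplier is 1/(1 − MPC) = 1/0.12.
ΔY = 23/0.12 = 191.67 ≈ 192

ΔY ≈ 192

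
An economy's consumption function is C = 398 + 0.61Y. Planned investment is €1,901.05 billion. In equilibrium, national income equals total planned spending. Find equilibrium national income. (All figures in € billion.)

Y = C + I = 398 + 0.61Y + 1901.05
Y − 0.61Y = 2299.05
0.39Y = 2299.05, so Y = 2299.05/0.39 = 5895

Y = 5895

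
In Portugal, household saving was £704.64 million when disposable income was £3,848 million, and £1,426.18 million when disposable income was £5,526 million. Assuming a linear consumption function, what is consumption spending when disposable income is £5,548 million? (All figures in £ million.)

MPS = ΔS/ΔY = (1426.18 − 704.64)/(5526 − 3848) = 721.54/1678 = 0.43
MPC = 1 − MPS = 0.57
Autonomous saving = 704.64 − 0.43(3848) = -950, so a = 950
C = 950 + 0.57(5548) = 950 + 3162.36 = 4112.36

C = 4112.36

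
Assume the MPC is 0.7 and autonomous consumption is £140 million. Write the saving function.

S = -140 + 0.3Y

S = Y − C = Y − (140 + 0.7Y) = -140 + (1 − 0.7)Y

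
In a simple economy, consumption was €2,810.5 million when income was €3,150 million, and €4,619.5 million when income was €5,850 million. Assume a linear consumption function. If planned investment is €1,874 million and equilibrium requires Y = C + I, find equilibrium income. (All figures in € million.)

Y = 7800

MPC = (4619.5 − 2810.5)/(5850 − 3150) = 1809/2700 = 0.67
a = 2810.5 − 0.67(3150) = 700
Equilibrium: Y = 700 + 0.67Y + 1874
0.33Y = 2574, so Y = 2574/0.33 = 7800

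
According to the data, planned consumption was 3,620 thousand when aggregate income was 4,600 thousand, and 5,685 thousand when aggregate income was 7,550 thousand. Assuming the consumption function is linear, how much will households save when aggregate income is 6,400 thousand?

MPC = (5685 − 3620)/(7550 − 4600) = 2065/2950 = 0.7
a = 3620 − 0.7(4600) = 3620 − 3220 = 400
C = 400 + 0.7(6400) = 4880
S = 6400 − 4880 = 1520

S = 1520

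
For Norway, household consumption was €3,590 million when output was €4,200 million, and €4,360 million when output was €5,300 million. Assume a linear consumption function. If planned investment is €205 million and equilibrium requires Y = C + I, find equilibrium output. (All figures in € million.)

MPC = (4360 − 3590)/(5300 − 4200) = 770/1100 = 0.7
a = 3590 − 0.7(4200) = 650
Equilibrium: Y = 650 + 0.7Y + 205
0.3Y = 855, so Y = 855/0.3 = 2850

Y = 2850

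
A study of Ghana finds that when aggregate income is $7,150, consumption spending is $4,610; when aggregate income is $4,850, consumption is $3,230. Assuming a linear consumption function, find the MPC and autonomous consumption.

MPC = ΔC/ΔY = (4610 − 3230)/(7150 − 4850) = 1380/2300 = 0.6
a = C − MPC·Y = 3230 − 0.6(4850) = 3230 − 2910 = 320

MPC = 0.6; a = 320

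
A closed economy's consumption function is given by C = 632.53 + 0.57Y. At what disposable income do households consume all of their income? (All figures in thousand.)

Y = 1471

At break-even, C = Y: 632.53 + 0.57Y = Y
0.43Y = 632.53, so Y = 632.53/0.43 = 1471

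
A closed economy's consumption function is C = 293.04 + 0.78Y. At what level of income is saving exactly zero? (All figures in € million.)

At break-even, C = Y: 293.04 + 0.78Y = Y
0.22Y = 293.04, so Y = 293.04/0.22 = 1332

Y = 1332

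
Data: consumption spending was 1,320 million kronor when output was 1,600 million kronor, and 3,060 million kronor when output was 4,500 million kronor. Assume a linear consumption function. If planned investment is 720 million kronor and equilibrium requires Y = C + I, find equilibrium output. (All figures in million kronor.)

Y = 2700

MPC = (3060 − 1320)/(4500 − 1600) = 1740/2900 = 0.6
a = 1320 − 0.6(1600) = 360
Equilibrium: Y = 360 + 0.6Y + 720
0.4Y = 1080, so Y = 1080/0.4 = 2700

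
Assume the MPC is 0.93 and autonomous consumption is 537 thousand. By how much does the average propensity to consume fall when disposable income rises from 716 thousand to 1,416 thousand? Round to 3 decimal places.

At Y = 716: C = 537 + 0.93(716) = 1202.88, APC = 1202.88/716 = 1.6800
At Y = 1416: C = 1853.88, APC = 1853.88/1416 = 1.3092
Fall in APC = 1.6800 − 1.3092 = 0.3708 ≈ 0.371

ΔAPC = 0.371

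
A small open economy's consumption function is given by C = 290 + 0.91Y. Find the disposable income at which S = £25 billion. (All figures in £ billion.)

S = Y − C = -290 + 0.09Y
-290 + 0.09Y = 25, so 0.09Y = 315 and Y = 3500

Y = 3500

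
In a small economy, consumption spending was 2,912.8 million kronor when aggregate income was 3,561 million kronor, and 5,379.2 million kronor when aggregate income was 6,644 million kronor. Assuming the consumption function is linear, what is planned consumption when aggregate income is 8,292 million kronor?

MPC = (5379.2 − 2912.8)/(6644 − 3561) = 2466.4/3083 = 0.8
a = 2912.8 − 0.8(3561) = 2912.8 − 2848.8 = 64
C = 64 + 0.8(8292) = 64 + 6633.6 = 6697.6

C = 6697.6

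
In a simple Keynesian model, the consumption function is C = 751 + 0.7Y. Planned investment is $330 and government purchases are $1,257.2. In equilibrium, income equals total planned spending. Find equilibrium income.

Y = C + I + G = 751 + 0.7Y + 330 + 1257.2
Y − 0.7Y = 2338.2
0.3Y = 2338.2, so Y = 2338.2/0.3 = 7794

Y = 7794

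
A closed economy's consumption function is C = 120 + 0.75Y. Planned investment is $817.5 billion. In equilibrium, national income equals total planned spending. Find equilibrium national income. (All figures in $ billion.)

Y = 3750

Y = C + I = 120 + 0.75Y + 817.5
Y − 0.75Y = 937.5
0.25Y = 937.5, so Y = 937.5/0.25 = 3750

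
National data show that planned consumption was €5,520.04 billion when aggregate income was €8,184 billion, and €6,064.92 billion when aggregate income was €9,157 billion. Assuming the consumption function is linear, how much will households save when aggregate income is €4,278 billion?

S = 945.32

MPC = (6064.92 − 5520.04)/(9157 − 8184) = 544.88/973 = 0.56
a = 5520.04 − 0.56(8184) = 5520.04 − 4583.04 = 937
C = 937 + 0.56(4278) = 3332.68
S = 4278 − 3332.68 = 945.32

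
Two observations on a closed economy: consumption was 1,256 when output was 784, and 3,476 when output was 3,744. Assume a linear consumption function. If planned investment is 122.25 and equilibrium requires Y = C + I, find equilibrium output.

Y = 3161

MPC = (3476 − 1256)/(3744 − 784) = 2220/2960 = 0.75
a = 1256 − 0.75(784) = 668
Equilibrium: Y = 668 + 0.75Y + 122.25
0.25Y = 790.25, so Y = 790.25/0.25 = 3161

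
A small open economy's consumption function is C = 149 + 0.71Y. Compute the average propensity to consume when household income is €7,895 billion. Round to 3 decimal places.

C = 149 + 0.71(7895) = 5754.45
APC = C/Y = 5754.45/7895 = 0.729

APC = 0.729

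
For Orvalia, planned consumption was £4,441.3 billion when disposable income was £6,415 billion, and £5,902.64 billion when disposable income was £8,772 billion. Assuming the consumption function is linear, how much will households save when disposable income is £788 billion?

S = -164.56

MPC = (5902.64 − 4441.3)/(8772 − 6415) = 1461.34/2357 = 0.62
a = 4441.3 − 0.62(6415) = 4441.3 − 3977.3 = 464
C = 464 + 0.62(788) = 952.56
S = 788 − 952.56 = -164.56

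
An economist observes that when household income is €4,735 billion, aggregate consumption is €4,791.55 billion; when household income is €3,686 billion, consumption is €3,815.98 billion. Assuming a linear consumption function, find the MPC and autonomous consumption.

MPC = ΔC/ΔY = (4791.55 − 3815.98)/(4735 − 3686) = 975.57/1049 = 0.93
a = C − MPC·Y = 3815.98 − 0.93(3686) = 3815.98 − 3427.98 = 388

MPC = 0.93; a = 388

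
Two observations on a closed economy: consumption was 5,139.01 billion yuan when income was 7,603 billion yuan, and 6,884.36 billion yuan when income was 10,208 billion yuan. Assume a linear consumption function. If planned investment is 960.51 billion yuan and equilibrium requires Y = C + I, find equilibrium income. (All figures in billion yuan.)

Y = 3047

MPC = (6884.36 − 5139.01)/(10208 − 7603) = 1745.35/2605 = 0.67
a = 5139.01 − 0.67(7603) = 45
Equilibrium: Y = 45 + 0.67Y + 960.51
0.33Y = 1005.51, so Y = 1005.51/0.33 = 3047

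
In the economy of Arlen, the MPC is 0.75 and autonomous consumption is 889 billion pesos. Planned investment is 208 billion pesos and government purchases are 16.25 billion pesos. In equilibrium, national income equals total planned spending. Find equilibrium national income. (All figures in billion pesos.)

Y = C + I + G = 889 + 0.75Y + 208 + 16.25
Y − 0.75Y = 1113.25
0.25Y = 1113.25, so Y = 1113.25/0.25 = 4453

Y = 4453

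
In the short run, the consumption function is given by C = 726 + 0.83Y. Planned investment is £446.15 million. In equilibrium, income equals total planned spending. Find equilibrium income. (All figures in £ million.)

Y = 6895

Y = C + I = 726 + 0.83Y + 446.15
Y − 0.83Y = 1172.15
0.17Y = 1172.15, so Y = 1172.15/0.17 = 6895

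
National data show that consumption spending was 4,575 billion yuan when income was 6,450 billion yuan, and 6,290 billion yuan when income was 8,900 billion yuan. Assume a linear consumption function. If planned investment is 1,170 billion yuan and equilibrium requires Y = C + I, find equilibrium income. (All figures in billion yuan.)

Y = 4100

MPC = (6290 − 4575)/(8900 − 6450) = 1715/2450 = 0.7
a = 4575 − 0.7(6450) = 60
Equilibrium: Y = 60 + 0.7Y + 1170
0.3Y = 1230, so Y = 1230/0.3 = 4100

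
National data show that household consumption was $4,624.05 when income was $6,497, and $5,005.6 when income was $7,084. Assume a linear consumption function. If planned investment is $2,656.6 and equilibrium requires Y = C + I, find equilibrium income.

MPC = (5005.6 − 4624.05)/(7084 − 6497) = 381.55/587 = 0.65
a = 4624.05 − 0.65(6497) = 401
Equilibrium: Y = 401 + 0.65Y + 2656.6
0.35Y = 3057.6, so Y = 3057.6/0.35 = 8736

Y = 8736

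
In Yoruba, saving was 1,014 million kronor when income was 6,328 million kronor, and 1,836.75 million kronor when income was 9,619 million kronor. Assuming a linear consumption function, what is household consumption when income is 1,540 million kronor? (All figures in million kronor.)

MPS = ΔS/ΔY = (1836.75 − 1014)/(9619 − 6328) = 822.75/3291 = 0.25
MPC = 1 − MPS = 0.75
Autonomous saving = 1014 − 0.25(6328) = -568, so a = 568
C = 568 + 0.75(1540) = 568 + 1155 = 1723

C = 1723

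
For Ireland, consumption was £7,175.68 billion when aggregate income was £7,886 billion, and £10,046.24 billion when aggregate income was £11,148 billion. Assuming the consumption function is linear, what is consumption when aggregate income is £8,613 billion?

MPC = (10046.24 − 7175.68)/(11148 − 7886) = 2870.56/3262 = 0.88
a = 7175.68 − 0.88(7886) = 7175.68 − 6939.68 = 236
C = 236 + 0.88(8613) = 236 + 7579.44 = 7815.44

C = 7815.44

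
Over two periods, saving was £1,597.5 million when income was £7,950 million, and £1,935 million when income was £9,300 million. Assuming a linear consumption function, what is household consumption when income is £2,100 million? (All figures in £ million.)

MPS = ΔS/ΔY = (1935 − 1597.5)/(9300 − 7950) = 337.5/1350 = 0.25
MPC = 1 − MPS = 0.75
Autonomous saving = 1597.5 − 0.25(7950) = -390, so a = 390
C = 390 + 0.75(2100) = 390 + 1575 = 1965

C = 1965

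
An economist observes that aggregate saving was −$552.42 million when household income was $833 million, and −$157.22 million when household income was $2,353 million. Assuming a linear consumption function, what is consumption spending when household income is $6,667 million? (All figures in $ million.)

MPS = ΔS/ΔY = (-157.22 − (-552.42))/(2353 − 833) = 395.2/1520 = 0.26
MPC = 1 − MPS = 0.74
Autonomous saving = -552.42 − 0.26(833) = -769, so a = 769
C = 769 + 0.74(6667) = 769 + 4933.58 = 5702.58

C = 5702.58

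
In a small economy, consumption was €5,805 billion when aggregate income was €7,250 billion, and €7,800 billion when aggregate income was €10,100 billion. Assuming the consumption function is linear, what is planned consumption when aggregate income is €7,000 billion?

MPC = (7800 − 5805)/(10100 − 7250) = 1995/2850 = 0.7
a = 5805 − 0.7(7250) = 5805 − 5075 = 730
C = 730 + 0.7(7000) = 730 + 4900 = 5630

C = 5630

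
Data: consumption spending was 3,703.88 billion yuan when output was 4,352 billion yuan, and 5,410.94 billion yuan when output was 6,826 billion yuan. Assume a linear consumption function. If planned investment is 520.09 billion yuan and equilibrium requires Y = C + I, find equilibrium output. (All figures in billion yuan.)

Y = 3939

MPC = (5410.94 − 3703.88)/(6826 − 4352) = 1707.06/2474 = 0.69
a = 3703.88 − 0.69(4352) = 701
Equilibrium: Y = 701 + 0.69Y + 520.09
0.31Y = 1221.09, so Y = 1221.09/0.31 = 3939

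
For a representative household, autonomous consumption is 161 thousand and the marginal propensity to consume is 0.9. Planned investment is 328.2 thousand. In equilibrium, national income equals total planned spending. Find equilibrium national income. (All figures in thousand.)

Y = 4892

Y = C + I = 161 + 0.9Y + 328.2
Y − 0.9Y = 489.2
0.1Y = 489.2, so Y = 489.2/0.1 = 4892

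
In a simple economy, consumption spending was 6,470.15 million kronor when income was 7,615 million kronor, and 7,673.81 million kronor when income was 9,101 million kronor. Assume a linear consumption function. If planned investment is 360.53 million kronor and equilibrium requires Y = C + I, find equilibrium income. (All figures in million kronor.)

MPC = (7673.81 − 6470.15)/(9101 − 7615) = 1203.66/1486 = 0.81
a = 6470.15 − 0.81(7615) = 302
Equilibrium: Y = 302 + 0.81Y + 360.53
0.19Y = 662.53, so Y = 662.53/0.19 = 3487

Y = 3487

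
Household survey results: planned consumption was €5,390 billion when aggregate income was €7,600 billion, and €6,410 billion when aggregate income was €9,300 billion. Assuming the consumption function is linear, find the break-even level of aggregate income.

Y = 2075

MPC = (6410 − 5390)/(9300 − 7600) = 1020/1700 = 0.6
a = 5390 − 0.6(7600) = 5390 − 4560 = 830
Break-even: Y = a/(1−MPC) = 830/0.4 = 2075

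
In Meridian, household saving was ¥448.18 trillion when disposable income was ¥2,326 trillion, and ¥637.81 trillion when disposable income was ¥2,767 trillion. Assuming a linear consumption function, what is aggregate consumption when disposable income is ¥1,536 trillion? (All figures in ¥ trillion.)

MPS = ΔS/ΔY = (637.81 − 448.18)/(2767 − 2326) = 189.63/441 = 0.43
MPC = 1 − MPS = 0.57
Autonomous saving = 448.18 − 0.43(2326) = -552, so a = 552
C = 552 + 0.57(1536) = 552 + 875.52 = 1427.52

C = 1427.52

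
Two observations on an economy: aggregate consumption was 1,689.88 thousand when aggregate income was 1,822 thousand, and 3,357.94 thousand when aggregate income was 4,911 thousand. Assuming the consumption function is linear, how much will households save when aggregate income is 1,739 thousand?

MPC = (3357.94 − 1689.88)/(4911 − 1822) = 1668.06/3089 = 0.54
a = 1689.88 − 0.54(1822) = 1689.88 − 983.88 = 706
C = 706 + 0.54(1739) = 1645.06
S = 1739 − 1645.06 = 93.94

S = 93.94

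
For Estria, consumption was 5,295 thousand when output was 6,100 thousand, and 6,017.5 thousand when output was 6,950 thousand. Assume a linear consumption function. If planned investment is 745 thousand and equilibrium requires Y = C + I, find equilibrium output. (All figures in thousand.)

MPC = (6017.5 − 5295)/(6950 − 6100) = 722.5/850 = 0.85
a = 5295 − 0.85(6100) = 110
Equilibrium: Y = 110 + 0.85Y + 745
0.15Y = 855, so Y = 855/0.15 = 5700

Y = 5700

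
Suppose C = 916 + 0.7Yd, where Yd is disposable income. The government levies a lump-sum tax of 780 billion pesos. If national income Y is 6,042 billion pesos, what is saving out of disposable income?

S = 662.6

Yd = Y − T = 6042 − 780 = 5262
C = 916 + 0.7(5262) = 916 + 3683.4 = 4599.4
S = Yd − C = 5262 − 4599.4 = 662.6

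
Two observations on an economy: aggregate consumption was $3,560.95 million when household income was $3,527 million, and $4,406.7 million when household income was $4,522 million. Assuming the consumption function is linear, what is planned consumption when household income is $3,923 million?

C = 3897.55

MPC = (4406.7 − 3560.95)/(4522 − 3527) = 845.75/995 = 0.85
a = 3560.95 − 0.85(3527) = 3560.95 − 2997.95 = 563
C = 563 + 0.85(3923) = 563 + 3334.55 = 3897.55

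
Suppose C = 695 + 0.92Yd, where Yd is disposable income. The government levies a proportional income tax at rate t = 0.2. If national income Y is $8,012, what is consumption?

C = 6591.832

Yd = (1 − 0.2)(8012) = 0.8(8012) = 6409.6
C = 695 + 0.92(6409.6) = 695 + 5896.832 = 6591.832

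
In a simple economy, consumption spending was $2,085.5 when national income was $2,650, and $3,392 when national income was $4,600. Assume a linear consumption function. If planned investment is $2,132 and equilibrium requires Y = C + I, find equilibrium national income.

MPC = (3392 − 2085.5)/(4600 − 2650) = 1306.5/1950 = 0.67
a = 2085.5 − 0.67(2650) = 310
Equilibrium: Y = 310 + 0.67Y + 2132
0.33Y = 2442, so Y = 2442/0.33 = 7400

Y = 7400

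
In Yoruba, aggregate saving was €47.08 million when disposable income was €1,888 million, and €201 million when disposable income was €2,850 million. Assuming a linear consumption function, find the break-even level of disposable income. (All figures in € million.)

MPS = ΔS/ΔY = (201 − 47.08)/(2850 − 1888) = 153.92/962 = 0.16
MPC = 1 − MPS = 0.84
From S(1888) = 47.08: −a + 0.16(1888) = 47.08, so a = 302.08 − 47.08 = 255
Break-even (S = 0): Y = a/MPS = 255/0.16 = 1593.75

Y = 1593.75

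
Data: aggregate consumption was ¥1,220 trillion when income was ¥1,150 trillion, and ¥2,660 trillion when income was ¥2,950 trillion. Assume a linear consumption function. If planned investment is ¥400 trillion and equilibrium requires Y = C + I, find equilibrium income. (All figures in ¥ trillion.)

MPC = (2660 − 1220)/(2950 − 1150) = 1440/1800 = 0.8
a = 1220 − 0.8(1150) = 300
Equilibrium: Y = 300 + 0.8Y + 400
0.2Y = 700, so Y = 700/0.2 = 3500

Y = 3500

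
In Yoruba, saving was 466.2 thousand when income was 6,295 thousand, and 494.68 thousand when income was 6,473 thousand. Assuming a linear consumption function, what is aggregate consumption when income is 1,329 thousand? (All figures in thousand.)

C = 1657.36

MPS = ΔS/ΔY = (494.68 − 466.2)/(6473 − 6295) = 28.48/178 = 0.16
MPC = 1 − MPS = 0.84
Autonomous saving = 466.2 − 0.16(6295) = -541, so a = 541
C = 541 + 0.84(1329) = 541 + 1116.36 = 1657.36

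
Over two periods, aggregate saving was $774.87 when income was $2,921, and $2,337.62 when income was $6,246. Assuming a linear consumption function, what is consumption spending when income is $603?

MPS = ΔS/ΔY = (2337.62 − 774.87)/(6246 − 2921) = 1562.75/3325 = 0.47
MPC = 1 − MPS = 0.53
Autonomous saving = 774.87 − 0.47(2921) = -598, so a = 598
C = 598 + 0.53(603) = 598 + 319.59 = 917.59

C = 917.59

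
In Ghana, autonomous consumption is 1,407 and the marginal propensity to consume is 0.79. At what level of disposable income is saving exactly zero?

Y = 6700

At break-even, C = Y: 1407 + 0.79Y = Y
0.21Y = 1407, so Y = 1407/0.21 = 6700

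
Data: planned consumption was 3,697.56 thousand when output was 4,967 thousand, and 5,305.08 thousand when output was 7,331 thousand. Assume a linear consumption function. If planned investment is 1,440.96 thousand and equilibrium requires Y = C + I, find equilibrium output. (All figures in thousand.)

Y = 5503

MPC = (5305.08 − 3697.56)/(7331 − 4967) = 1607.52/2364 = 0.68
a = 3697.56 − 0.68(4967) = 320
Equilibrium: Y = 320 + 0.68Y + 1440.96
0.32Y = 1760.96, so Y = 1760.96/0.32 = 5503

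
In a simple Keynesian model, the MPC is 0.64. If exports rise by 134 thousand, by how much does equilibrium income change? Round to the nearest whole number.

ΔY ≈ 372

The multiplier is 1/(1 − MPC) = 1/0.36.
ΔY = 134/0.36 = 372.22 ≈ 372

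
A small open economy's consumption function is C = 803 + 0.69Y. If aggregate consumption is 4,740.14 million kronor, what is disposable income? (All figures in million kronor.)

Y = 5706

803 + 0.69Y = 4740.14
0.69Y = 3937.14, so Y = 3937.14/0.69 = 5706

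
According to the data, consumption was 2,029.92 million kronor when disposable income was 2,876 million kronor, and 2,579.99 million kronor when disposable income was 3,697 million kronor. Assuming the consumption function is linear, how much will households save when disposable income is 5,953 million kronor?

MPC = (2579.99 − 2029.92)/(3697 − 2876) = 550.07/821 = 0.67
a = 2029.92 − 0.67(2876) = 2029.92 − 1926.92 = 103
C = 103 + 0.67(5953) = 4091.51
S = 5953 − 4091.51 = 1861.49

S = 1861.49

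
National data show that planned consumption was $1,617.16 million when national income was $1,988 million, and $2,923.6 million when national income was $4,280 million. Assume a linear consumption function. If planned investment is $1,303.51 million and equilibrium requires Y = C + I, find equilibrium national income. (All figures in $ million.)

MPC = (2923.6 − 1617.16)/(4280 − 1988) = 1306.44/2292 = 0.57
a = 1617.16 − 0.57(1988) = 484
Equilibrium: Y = 484 + 0.57Y + 1303.51
0.43Y = 1787.51, so Y = 1787.51/0.43 = 4157

Y = 4157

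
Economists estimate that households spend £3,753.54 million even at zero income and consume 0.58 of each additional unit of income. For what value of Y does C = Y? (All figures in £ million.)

Y = 8937

At break-even, C = Y: 3753.54 + 0.58Y = Y
0.42Y = 3753.54, so Y = 3753.54/0.42 = 8937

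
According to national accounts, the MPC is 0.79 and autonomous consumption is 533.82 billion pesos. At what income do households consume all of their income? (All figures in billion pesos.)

At break-even, C = Y: 533.82 + 0.79Y = Y
0.21Y = 533.82, so Y = 533.82/0.21 = 2542

Y = 2542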